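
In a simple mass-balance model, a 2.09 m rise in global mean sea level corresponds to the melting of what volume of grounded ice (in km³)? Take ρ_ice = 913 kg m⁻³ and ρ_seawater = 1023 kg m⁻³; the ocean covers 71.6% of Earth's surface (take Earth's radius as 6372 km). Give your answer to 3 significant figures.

≈ 8.56×10^5 km³

Required water volume = Δh × A = 2.09 m × 3.65×10^14 m² = 7.635×10^14 m³ = 7.635×10^5 km³.
Ice volume = water volume × ρ_w/ρ_ice = 7.635×10^5 × 1023/913 = 8.56×10^5 km³.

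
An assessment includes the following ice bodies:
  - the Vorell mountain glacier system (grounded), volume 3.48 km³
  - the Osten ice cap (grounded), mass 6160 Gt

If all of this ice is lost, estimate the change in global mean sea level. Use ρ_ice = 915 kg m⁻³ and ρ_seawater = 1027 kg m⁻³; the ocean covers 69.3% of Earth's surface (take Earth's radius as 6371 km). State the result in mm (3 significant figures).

Vorell: 3.48 km³ × (915/1027) = 3.100 km³ of water.
Osten: 6160 Gt = 6.160×10^15 kg; dividing by ρ_w = 1027 kg m⁻³ gives 5.998×10^12 m³ of water.
Total added water ≈ 6.001×10^12 m³ over 3.53×10^14 m² → Δh = 0.0170 m = 17.0 mm.

≈ 17.0 mm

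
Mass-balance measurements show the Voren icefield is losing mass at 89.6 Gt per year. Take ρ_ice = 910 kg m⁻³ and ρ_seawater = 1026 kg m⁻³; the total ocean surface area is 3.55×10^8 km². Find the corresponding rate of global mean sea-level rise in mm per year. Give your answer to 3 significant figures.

ρ_w = 1026 kg m⁻³. Annual water volume added = 89.6 Gt / ρ_w = 8.960×10^13 kg / 1026 kg m⁻³ = 8.733×10^10 m³.
Δh per year = 8.733×10^10 / 3.55×10^14 = 2.46×10^-4 m = 0.246 mm.

≈ 0.246 mm/yr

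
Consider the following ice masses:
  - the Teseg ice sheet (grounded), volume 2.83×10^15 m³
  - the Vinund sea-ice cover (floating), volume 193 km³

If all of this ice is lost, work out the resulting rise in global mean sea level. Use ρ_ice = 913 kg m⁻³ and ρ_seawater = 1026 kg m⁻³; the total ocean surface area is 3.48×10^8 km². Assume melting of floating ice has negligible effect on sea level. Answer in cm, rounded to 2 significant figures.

≈ 720 cm

Teseg: 2.83×10^15 m³ × (913/1026) = 2.518×10^15 m³ of water.
The Vinund sea-ice cover is floating and already displaces its own weight of water, so its melt adds essentially nothing to sea level.
Total added water ≈ 2.518×10^15 m³ over 3.48×10^14 m² → Δh = 7.24 m = 720 cm.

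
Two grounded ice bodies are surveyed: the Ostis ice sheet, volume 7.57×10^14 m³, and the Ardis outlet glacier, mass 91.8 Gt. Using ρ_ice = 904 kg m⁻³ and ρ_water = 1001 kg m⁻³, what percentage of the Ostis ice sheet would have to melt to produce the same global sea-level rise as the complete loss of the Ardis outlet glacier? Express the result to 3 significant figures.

Equal sea-level rise means equal mass of meltwater, i.e. equal mass of ice lost.
Ice mass of Ardis: 9.180×10^13 kg; ice mass of Ostis: 6.843×10^17 kg.
Fraction required = 9.180×10^13 / 6.843×10^17 = 1.34×10^-4 → 0.0134 %.

≈ 0.0134 %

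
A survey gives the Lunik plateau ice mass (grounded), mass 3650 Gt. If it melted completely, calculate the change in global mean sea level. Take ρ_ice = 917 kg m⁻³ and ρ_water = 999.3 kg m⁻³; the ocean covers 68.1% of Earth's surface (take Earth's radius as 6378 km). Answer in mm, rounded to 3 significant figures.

Lunik: 3650 Gt = 3.650×10^15 kg; dividing by ρ_w = 999.3 kg m⁻³ gives 3.653×10^12 m³ of water.
Spread over 3.48×10^14 m² of ocean, Δh = 3.653×10^12 / 3.48×10^14 = 0.0105 m = 10.5 mm.

≈ 10.5 mm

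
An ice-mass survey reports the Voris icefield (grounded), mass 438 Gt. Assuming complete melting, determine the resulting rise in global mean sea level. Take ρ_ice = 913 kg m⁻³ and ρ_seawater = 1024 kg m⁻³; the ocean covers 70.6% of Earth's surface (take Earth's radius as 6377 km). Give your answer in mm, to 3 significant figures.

Voris: 438 Gt = 4.380×10^14 kg; dividing by ρ_w = 1024 kg m⁻³ gives 4.277×10^11 m³ of water.
Spread over 3.61×10^14 m² of ocean, Δh = 4.277×10^11 / 3.61×10^14 = 1.19×10^-3 m = 1.19 mm.

≈ 1.19 mm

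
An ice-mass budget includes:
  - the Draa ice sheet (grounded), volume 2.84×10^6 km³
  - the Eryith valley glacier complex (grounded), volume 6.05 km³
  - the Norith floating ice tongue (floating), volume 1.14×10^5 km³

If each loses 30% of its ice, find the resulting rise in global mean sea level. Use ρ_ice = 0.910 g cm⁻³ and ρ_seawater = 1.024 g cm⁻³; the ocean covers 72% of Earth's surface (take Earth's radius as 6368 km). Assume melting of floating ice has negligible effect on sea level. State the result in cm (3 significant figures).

Draa: 0.3 × 2.84×10^6 km³ × (910/1024) = 7.571×10^5 km³ of water.
Eryith: 0.3 × 6.05 km³ × (910/1024) = 1.613 km³ of water.
The Norith floating ice tongue is floating and already displaces its own weight of water, so its melt adds essentially nothing to sea level.
Total added water ≈ 7.572×10^14 m³ over 3.67×10^14 m² → Δh = 2.06 m = 206 cm.

≈ 206 cm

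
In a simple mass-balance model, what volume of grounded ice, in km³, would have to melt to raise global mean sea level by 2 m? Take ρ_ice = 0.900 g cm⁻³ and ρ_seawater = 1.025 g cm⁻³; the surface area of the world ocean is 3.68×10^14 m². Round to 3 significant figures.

≈ 8.38×10^5 km³

Required water volume = Δh × A = 2 m × 3.68×10^14 m² = 7.360×10^14 m³ = 7.360×10^5 km³.
Ice volume = water volume × ρ_w/ρ_ice = 7.360×10^5 × 1025/900 = 8.38×10^5 km³.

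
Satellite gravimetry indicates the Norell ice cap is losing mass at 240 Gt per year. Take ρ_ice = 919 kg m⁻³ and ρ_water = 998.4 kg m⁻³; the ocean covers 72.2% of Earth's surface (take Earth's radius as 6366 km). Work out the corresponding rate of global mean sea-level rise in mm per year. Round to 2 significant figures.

≈ 0.65 mm/yr

ρ_w = 998.4 kg m⁻³. Annual water volume added = 240 Gt / ρ_w = 2.400×10^14 kg / 998.4 kg m⁻³ = 2.404×10^11 m³.
Δh per year = 2.404×10^11 / 3.68×10^14 = 6.54×10^-4 m = 0.65 mm.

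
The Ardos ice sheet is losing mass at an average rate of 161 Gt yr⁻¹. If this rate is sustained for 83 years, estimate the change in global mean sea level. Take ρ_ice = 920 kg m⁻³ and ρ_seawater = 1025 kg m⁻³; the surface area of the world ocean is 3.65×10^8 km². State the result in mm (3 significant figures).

≈ 35.7 mm

Total mass lost = 161 Gt/yr × 83 yr = 1.336×10^4 Gt = 1.336×10^16 kg.
ρ_w = 1025 kg m⁻³, so water volume = 1.336×10^16 / 1025 = 1.304×10^13 m³.
Δh = 1.304×10^13 / 3.65×10^14 = 0.0357 m = 35.7 mm.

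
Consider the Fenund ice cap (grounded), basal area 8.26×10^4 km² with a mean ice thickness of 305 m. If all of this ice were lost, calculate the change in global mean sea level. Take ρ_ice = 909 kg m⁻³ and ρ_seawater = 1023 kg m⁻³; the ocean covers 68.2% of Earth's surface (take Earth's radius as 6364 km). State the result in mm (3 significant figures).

≈ 64.5 mm

Fenund: ice volume = 8.26×10^4 km² × 305 m = 2.519×10^4 km³; 2.519×10^4 × (909/1023) = 2.239×10^4 km³ of water.
Spread over 3.47×10^14 m² of ocean, Δh = 2.239×10^13 / 3.47×10^14 = 0.0645 m = 64.5 mm.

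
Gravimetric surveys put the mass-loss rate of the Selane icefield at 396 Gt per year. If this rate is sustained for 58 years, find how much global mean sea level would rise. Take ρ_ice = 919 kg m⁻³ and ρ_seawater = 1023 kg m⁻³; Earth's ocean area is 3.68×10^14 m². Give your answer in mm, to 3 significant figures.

Total mass lost = 396 Gt/yr × 58 yr = 2.297×10^4 Gt = 2.297×10^16 kg.
ρ_w = 1023 kg m⁻³, so water volume = 2.297×10^16 / 1023 = 2.245×10^13 m³.
Δh = 2.245×10^13 / 3.68×10^14 = 0.0610 m = 61.0 mm.

≈ 61.0 mm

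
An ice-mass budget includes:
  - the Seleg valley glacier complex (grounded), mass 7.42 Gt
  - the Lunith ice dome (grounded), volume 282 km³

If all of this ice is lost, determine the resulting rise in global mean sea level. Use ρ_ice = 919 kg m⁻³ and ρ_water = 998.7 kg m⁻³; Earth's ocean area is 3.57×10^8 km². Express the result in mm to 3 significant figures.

≈ 0.748 mm

Seleg: 7.42 Gt = 7.420×10^12 kg; dividing by ρ_w = 998.7 kg m⁻³ gives 7.430×10^9 m³ of water.
Lunith: 282 km³ × (919/998.7) = 259.5 km³ of water.
Total added water ≈ 2.669×10^11 m³ over 3.57×10^14 m² → Δh = 7.48×10^-4 m = 0.748 mm.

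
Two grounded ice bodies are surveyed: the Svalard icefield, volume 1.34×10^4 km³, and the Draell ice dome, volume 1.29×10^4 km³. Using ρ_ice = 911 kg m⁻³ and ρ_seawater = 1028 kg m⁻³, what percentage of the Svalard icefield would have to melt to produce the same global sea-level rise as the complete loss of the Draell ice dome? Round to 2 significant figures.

Equal sea-level rise means equal mass of meltwater, i.e. equal mass of ice lost.
Ice mass of Draell: 1.175×10^16 kg; ice mass of Svalard: 1.221×10^16 kg.
Fraction required = 1.175×10^16 / 1.221×10^16 = 0.963 → 96 %.

≈ 96 %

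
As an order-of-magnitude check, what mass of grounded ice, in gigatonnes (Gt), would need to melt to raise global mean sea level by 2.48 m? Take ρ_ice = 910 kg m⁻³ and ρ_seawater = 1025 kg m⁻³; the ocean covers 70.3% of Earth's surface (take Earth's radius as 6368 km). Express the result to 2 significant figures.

Required water volume = Δh × A = 2.48 m × 3.58×10^14 m² = 8.884×10^14 m³.
ρ_w = 1025 kg m⁻³, so the mass of water = 8.884×10^14 m³ × 1025 kg m⁻³ = 9.106×10^17 kg = 9.1×10^5 Gt (and the same mass of ice, by conservation).

≈ 9.1×10^5 Gt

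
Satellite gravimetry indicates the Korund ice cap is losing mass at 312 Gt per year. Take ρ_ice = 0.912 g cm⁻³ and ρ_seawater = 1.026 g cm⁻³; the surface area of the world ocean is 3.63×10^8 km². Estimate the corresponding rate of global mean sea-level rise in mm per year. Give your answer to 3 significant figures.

ρ_w = 1.026 g cm⁻³ = 1026 kg m⁻³. Annual water volume added = 312 Gt / ρ_w = 3.120×10^14 kg / 1026 kg m⁻³ = 3.041×10^11 m³.
Δh per year = 3.041×10^11 / 3.63×10^14 = 8.38×10^-4 m = 0.838 mm.

≈ 0.838 mm/yr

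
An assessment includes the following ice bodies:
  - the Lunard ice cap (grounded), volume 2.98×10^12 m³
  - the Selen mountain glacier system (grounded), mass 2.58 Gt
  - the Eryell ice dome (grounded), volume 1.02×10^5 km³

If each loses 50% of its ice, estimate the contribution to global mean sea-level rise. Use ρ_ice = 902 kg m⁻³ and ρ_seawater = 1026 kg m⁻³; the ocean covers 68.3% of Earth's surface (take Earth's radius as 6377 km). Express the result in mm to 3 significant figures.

Lunard: 0.5 × 2.98×10^12 m³ × (902/1026) = 1.310×10^12 m³ of water.
Selen: 0.5 × 2.58 Gt = 1.290×10^12 kg; dividing by ρ_w = 1026 kg m⁻³ gives 1.257×10^9 m³ of water.
Eryell: 0.5 × 1.02×10^5 km³ × (902/1026) = 4.484×10^4 km³ of water.
Total added water ≈ 4.615×10^13 m³ over 3.49×10^14 m² → Δh = 0.132 m = 132 mm.

≈ 132 mm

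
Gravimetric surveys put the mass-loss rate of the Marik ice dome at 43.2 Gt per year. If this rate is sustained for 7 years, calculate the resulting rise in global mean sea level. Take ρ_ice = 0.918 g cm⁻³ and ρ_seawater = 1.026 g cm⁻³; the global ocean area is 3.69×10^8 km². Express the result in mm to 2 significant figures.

Total mass lost = 43.2 Gt/yr × 7 yr = 302.4 Gt = 3.024×10^14 kg.
ρ_w = 1.026 g cm⁻³ = 1026 kg m⁻³, so water volume = 3.024×10^14 / 1026 = 2.947×10^11 m³.
Δh = 2.947×10^11 / 3.69×10^14 = 7.99×10^-4 m = 0.80 mm.

≈ 0.80 mm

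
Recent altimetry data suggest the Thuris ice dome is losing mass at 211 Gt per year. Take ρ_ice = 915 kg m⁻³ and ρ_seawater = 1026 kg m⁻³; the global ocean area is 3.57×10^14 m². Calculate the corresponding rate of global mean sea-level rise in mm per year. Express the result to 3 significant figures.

ρ_w = 1026 kg m⁻³. Annual water volume added = 211 Gt / ρ_w = 2.110×10^14 kg / 1026 kg m⁻³ = 2.057×10^11 m³.
Δh per year = 2.057×10^11 / 3.57×10^14 = 5.76×10^-4 m = 0.576 mm.

≈ 0.576 mm/yr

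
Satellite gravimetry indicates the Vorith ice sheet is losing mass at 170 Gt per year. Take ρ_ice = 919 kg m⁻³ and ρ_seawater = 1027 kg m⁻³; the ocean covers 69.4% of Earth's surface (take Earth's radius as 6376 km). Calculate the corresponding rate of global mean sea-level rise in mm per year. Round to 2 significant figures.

ρ_w = 1027 kg m⁻³. Annual water volume added = 170 Gt / ρ_w = 1.700×10^14 kg / 1027 kg m⁻³ = 1.655×10^11 m³.
Δh per year = 1.655×10^11 / 3.55×10^14 = 4.67×10^-4 m = 0.47 mm.

≈ 0.47 mm/yr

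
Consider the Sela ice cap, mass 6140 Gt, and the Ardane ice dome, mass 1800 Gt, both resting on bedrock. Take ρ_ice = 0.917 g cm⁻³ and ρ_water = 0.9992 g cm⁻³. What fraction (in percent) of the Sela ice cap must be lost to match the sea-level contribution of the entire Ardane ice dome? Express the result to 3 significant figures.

≈ 29.3 %

Equal sea-level rise means equal mass of meltwater, i.e. equal mass of ice lost.
Ice mass of Ardane: 1.800×10^15 kg; ice mass of Sela: 6.140×10^15 kg.
Fraction required = 1.800×10^15 / 6.140×10^15 = 0.293 → 29.3 %.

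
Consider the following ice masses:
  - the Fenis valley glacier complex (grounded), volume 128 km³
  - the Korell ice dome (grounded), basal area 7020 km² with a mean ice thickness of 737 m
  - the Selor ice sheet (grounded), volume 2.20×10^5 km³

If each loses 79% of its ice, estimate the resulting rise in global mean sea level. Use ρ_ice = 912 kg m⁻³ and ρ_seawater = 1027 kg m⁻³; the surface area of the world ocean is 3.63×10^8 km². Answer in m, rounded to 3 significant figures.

≈ 0.435 m

Fenis: 0.79 × 128 km³ × (912/1027) = 89.80 km³ of water.
Korell: ice volume = 7020 km² × 737 m = 5174 km³; 0.79 × 5174 × (912/1027) = 3630 km³ of water.
Selor: 0.79 × 2.20×10^5 km³ × (912/1027) = 1.543×10^5 km³ of water.
Total added water ≈ 1.581×10^14 m³ over 3.63×10^14 m² → Δh = 0.435 m.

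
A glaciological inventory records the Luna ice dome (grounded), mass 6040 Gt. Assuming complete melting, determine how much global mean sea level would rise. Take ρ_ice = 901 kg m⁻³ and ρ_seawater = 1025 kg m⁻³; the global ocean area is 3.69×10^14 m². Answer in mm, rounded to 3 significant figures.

Luna: 6040 Gt = 6.040×10^15 kg; dividing by ρ_w = 1025 kg m⁻³ gives 5.893×10^12 m³ of water.
Spread over 3.69×10^14 m² of ocean, Δh = 5.893×10^12 / 3.69×10^14 = 0.0160 m = 16.0 mm.

≈ 16.0 mm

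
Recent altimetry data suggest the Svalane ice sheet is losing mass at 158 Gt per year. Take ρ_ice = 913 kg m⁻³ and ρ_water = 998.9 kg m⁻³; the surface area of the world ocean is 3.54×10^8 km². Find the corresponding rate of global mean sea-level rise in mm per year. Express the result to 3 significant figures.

ρ_w = 998.9 kg m⁻³. Annual water volume added = 158 Gt / ρ_w = 1.580×10^14 kg / 998.9 kg m⁻³ = 1.582×10^11 m³.
Δh per year = 1.582×10^11 / 3.54×10^14 = 4.47×10^-4 m = 0.447 mm.

≈ 0.447 mm/yr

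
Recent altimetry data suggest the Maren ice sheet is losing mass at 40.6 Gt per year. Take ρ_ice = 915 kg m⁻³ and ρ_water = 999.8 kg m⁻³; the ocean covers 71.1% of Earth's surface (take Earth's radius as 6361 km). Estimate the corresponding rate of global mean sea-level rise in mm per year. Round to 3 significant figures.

≈ 0.112 mm/yr

ρ_w = 999.8 kg m⁻³. Annual water volume added = 40.6 Gt / ρ_w = 4.060×10^13 kg / 999.8 kg m⁻³ = 4.061×10^10 m³.
Δh per year = 4.061×10^10 / 3.62×10^14 = 1.12×10^-4 m = 0.112 mm.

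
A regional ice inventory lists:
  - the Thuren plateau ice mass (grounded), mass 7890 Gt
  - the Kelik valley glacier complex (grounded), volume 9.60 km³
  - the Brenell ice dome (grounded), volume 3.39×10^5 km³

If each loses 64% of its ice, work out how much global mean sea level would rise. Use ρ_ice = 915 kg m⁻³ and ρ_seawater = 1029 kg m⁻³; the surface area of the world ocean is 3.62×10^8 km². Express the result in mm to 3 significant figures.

Thuren: 0.64 × 7890 Gt = 5.050×10^15 kg; dividing by ρ_w = 1029 kg m⁻³ gives 4.907×10^12 m³ of water.
Kelik: 0.64 × 9.60 km³ × (915/1029) = 5.463 km³ of water.
Brenell: 0.64 × 3.39×10^5 km³ × (915/1029) = 1.929×10^5 km³ of water.
Total added water ≈ 1.978×10^14 m³ over 3.62×10^14 m² → Δh = 0.547 m = 547 mm.

≈ 547 mm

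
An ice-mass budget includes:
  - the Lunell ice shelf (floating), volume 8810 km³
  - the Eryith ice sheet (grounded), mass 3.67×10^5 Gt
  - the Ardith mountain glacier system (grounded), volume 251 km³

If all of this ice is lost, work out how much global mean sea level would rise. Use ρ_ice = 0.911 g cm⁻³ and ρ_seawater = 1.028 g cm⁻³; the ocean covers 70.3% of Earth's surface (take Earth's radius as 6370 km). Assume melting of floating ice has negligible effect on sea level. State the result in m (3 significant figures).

The Lunell ice shelf is floating and already displaces its own weight of water, so its melt adds essentially nothing to sea level.
Eryith: 3.67×10^5 Gt = 3.670×10^17 kg; dividing by ρ_w = 1.028 g cm⁻³ = 1028 kg m⁻³ gives 3.570×10^14 m³ of water.
Ardith: 251 km³ × (911/1028) = 222.4 km³ of water.
Total added water ≈ 3.572×10^14 m³ over 3.58×10^14 m² → Δh = 0.997 m.

≈ 0.997 m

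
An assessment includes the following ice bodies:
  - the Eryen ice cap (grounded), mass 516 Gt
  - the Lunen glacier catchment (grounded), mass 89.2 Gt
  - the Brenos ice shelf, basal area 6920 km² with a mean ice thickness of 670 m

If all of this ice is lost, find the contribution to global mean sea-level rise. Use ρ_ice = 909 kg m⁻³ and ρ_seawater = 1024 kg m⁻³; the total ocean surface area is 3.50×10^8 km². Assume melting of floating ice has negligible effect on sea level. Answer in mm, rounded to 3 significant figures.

Eryen: 516 Gt = 5.160×10^14 kg; dividing by ρ_w = 1024 kg m⁻³ gives 5.039×10^11 m³ of water.
Lunen: 89.2 Gt = 8.920×10^13 kg; dividing by ρ_w = 1024 kg m⁻³ gives 8.711×10^10 m³ of water.
The Brenos ice shelf is floating and already displaces its own weight of water, so its melt adds essentially nothing to sea level.
Total added water ≈ 5.910×10^11 m³ over 3.50×10^14 m² → Δh = 1.69×10^-3 m = 1.69 mm.

≈ 1.69 mm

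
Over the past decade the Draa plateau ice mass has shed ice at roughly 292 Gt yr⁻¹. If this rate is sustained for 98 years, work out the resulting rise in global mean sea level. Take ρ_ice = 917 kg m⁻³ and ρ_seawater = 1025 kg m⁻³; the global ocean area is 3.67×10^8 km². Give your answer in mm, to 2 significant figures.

Total mass lost = 292 Gt/yr × 98 yr = 2.862×10^4 Gt = 2.862×10^16 kg.
ρ_w = 1025 kg m⁻³, so water volume = 2.862×10^16 / 1025 = 2.792×10^13 m³.
Δh = 2.792×10^13 / 3.67×10^14 = 0.0761 m = 76 mm.

≈ 76 mm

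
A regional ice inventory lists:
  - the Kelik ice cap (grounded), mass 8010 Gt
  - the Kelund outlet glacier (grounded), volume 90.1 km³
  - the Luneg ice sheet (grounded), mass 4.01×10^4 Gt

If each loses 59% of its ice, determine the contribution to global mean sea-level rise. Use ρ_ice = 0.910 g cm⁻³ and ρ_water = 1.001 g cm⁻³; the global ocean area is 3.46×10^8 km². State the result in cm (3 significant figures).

≈ 8.21 cm

Kelik: 0.59 × 8010 Gt = 4.726×10^15 kg; dividing by ρ_w = 1.001 g cm⁻³ = 1001 kg m⁻³ gives 4.721×10^12 m³ of water.
Kelund: 0.59 × 90.1 km³ × (910/1001) = 48.33 km³ of water.
Luneg: 0.59 × 4.01×10^4 Gt = 2.366×10^16 kg; dividing by ρ_w = 1001 kg m⁻³ gives 2.364×10^13 m³ of water.
Total added water ≈ 2.840×10^13 m³ over 3.46×10^14 m² → Δh = 0.0821 m = 8.21 cm.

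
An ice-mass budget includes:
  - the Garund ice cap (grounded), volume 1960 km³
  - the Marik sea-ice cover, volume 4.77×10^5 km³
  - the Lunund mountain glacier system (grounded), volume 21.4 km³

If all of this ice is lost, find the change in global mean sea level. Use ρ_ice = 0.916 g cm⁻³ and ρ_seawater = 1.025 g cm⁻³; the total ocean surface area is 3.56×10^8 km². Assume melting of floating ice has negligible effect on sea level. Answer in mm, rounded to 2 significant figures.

≈ 5.0 mm

Garund: 1960 km³ × (916/1025) = 1752 km³ of water.
The Marik sea-ice cover is floating and already displaces its own weight of water, so its melt adds essentially nothing to sea level.
Lunund: 21.4 km³ × (916/1025) = 19.12 km³ of water.
Total added water ≈ 1.771×10^12 m³ over 3.56×10^14 m² → Δh = 4.97×10^-3 m = 5.0 mm.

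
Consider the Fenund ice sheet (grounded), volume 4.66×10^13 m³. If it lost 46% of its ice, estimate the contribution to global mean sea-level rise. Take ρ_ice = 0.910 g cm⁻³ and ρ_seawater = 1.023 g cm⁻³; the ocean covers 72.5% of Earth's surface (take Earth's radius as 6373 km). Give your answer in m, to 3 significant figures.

≈ 0.0515 m

Fenund: 0.46 × 4.66×10^13 m³ × (910/1023) = 1.907×10^13 m³ of water.
Spread over 3.70×10^14 m² of ocean, Δh = 1.907×10^13 / 3.70×10^14 = 0.0515 m.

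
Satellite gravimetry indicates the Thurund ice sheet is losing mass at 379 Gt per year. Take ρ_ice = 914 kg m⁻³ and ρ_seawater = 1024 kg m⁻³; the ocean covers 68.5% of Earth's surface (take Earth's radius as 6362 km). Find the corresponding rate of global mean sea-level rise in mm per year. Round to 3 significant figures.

≈ 1.06 mm/yr

ρ_w = 1024 kg m⁻³. Annual water volume added = 379 Gt / ρ_w = 3.790×10^14 kg / 1024 kg m⁻³ = 3.701×10^11 m³.
Δh per year = 3.701×10^11 / 3.48×10^14 = 1.06×10^-3 m = 1.06 mm.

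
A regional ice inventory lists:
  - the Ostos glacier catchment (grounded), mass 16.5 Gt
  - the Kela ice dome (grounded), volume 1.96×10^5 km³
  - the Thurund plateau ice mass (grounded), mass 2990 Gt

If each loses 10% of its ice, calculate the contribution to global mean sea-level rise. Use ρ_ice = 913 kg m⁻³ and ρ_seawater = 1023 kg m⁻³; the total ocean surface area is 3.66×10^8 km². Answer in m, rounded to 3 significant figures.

≈ 0.0486 m

Ostos: 0.1 × 16.5 Gt = 1.650×10^12 kg; dividing by ρ_w = 1023 kg m⁻³ gives 1.613×10^9 m³ of water.
Kela: 0.1 × 1.96×10^5 km³ × (913/1023) = 1.749×10^4 km³ of water.
Thurund: 0.1 × 2990 Gt = 2.990×10^14 kg; dividing by ρ_w = 1023 kg m⁻³ gives 2.923×10^11 m³ of water.
Total added water ≈ 1.779×10^13 m³ over 3.66×10^14 m² → Δh = 0.0486 m.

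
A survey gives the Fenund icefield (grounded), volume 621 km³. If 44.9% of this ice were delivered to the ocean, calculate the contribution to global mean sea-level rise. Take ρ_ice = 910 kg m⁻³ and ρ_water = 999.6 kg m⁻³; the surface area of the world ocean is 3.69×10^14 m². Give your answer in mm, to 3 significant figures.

≈ 0.688 mm

Fenund: 0.449 × 621 km³ × (910/999.6) = 253.8 km³ of water.
Spread over 3.69×10^14 m² of ocean, Δh = 2.538×10^11 / 3.69×10^14 = 6.88×10^-4 m = 0.688 mm.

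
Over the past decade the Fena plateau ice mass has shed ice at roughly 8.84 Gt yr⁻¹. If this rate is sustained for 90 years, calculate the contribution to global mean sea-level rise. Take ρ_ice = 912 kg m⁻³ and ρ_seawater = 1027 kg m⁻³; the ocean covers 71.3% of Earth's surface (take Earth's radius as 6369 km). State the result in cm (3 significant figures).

≈ 0.213 cm

Total mass lost = 8.84 Gt/yr × 90 yr = 795.6 Gt = 7.956×10^14 kg.
ρ_w = 1027 kg m⁻³, so water volume = 7.956×10^14 / 1027 = 7.747×10^11 m³.
Δh = 7.747×10^11 / 3.63×10^14 = 2.13×10^-3 m = 0.213 cm.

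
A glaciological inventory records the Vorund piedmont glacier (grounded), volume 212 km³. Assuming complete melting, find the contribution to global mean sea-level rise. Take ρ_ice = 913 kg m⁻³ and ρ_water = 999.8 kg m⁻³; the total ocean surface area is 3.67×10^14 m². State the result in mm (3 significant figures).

≈ 0.528 mm

Vorund: 212 km³ × (913/999.8) = 193.6 km³ of water.
Spread over 3.67×10^14 m² of ocean, Δh = 1.936×10^11 / 3.67×10^14 = 5.28×10^-4 m = 0.528 mm.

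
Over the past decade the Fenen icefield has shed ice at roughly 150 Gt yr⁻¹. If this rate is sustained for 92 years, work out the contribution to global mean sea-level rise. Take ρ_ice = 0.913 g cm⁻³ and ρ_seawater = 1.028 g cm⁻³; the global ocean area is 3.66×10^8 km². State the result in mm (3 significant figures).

≈ 36.7 mm

Total mass lost = 150 Gt/yr × 92 yr = 1.380×10^4 Gt = 1.380×10^16 kg.
ρ_w = 1.028 g cm⁻³ = 1028 kg m⁻³, so water volume = 1.380×10^16 / 1028 = 1.342×10^13 m³.
Δh = 1.342×10^13 / 3.66×10^14 = 0.0367 m = 36.7 mm.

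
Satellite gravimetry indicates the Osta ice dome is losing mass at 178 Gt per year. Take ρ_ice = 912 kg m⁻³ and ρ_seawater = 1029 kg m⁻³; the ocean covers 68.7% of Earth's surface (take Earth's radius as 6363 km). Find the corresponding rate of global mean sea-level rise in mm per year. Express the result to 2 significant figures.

ρ_w = 1029 kg m⁻³. Annual water volume added = 178 Gt / ρ_w = 1.780×10^14 kg / 1029 kg m⁻³ = 1.730×10^11 m³.
Δh per year = 1.730×10^11 / 3.50×10^14 = 4.95×10^-4 m = 0.49 mm.

≈ 0.49 mm/yr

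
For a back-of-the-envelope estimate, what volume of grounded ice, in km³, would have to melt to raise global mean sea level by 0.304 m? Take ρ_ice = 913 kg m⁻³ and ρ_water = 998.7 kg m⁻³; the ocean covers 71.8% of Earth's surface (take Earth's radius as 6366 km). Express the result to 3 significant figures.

Required water volume = Δh × A = 0.304 m × 3.66×10^14 m² = 1.112×10^14 m³ = 1.112×10^5 km³.
Ice volume = water volume × ρ_w/ρ_ice = 1.112×10^5 × 998.7/913 = 1.22×10^5 km³.

≈ 1.22×10^5 km³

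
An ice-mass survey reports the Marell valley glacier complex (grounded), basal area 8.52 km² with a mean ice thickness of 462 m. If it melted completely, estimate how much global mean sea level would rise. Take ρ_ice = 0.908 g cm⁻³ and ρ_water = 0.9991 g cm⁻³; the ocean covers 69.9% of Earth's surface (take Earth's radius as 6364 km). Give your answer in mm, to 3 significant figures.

≈ 0.0101 mm

Marell: ice volume = 8.52 km² × 462 m = 3.936 km³; 3.936 × (908/999.1) = 3.577 km³ of water.
Spread over 3.56×10^14 m² of ocean, Δh = 3.577×10^9 / 3.56×10^14 = 1.01×10^-5 m = 0.0101 mm.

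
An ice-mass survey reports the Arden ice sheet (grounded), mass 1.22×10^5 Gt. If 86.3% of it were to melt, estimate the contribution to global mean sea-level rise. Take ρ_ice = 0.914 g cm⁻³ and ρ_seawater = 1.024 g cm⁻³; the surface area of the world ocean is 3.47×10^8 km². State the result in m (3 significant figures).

Arden: 0.863 × 1.22×10^5 Gt = 1.053×10^17 kg; dividing by ρ_w = 1.024 g cm⁻³ = 1024 kg m⁻³ gives 1.028×10^14 m³ of water.
Spread over 3.47×10^14 m² of ocean, Δh = 1.028×10^14 / 3.47×10^14 = 0.296 m.

≈ 0.296 m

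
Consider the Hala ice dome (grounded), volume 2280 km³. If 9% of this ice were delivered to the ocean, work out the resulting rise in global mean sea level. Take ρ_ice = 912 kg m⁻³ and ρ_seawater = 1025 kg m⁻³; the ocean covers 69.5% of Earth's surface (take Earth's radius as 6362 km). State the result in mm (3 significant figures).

Hala: 0.09 × 2280 km³ × (912/1025) = 182.6 km³ of water.
Spread over 3.53×10^14 m² of ocean, Δh = 1.826×10^11 / 3.53×10^14 = 5.16×10^-4 m = 0.516 mm.

≈ 0.516 mm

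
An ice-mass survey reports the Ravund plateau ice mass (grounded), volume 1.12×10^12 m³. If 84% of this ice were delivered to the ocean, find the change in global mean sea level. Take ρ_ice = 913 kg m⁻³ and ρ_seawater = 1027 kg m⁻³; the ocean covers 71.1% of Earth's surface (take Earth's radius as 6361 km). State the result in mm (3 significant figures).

Ravund: 0.84 × 1.12×10^12 m³ × (913/1027) = 8.364×10^11 m³ of water.
Spread over 3.62×10^14 m² of ocean, Δh = 8.364×10^11 / 3.62×10^14 = 2.31×10^-3 m = 2.31 mm.

≈ 2.31 mm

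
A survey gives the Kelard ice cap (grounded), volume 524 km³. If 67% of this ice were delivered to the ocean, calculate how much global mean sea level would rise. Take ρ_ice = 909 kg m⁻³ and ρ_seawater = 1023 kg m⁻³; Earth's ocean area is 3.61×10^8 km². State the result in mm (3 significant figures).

≈ 0.864 mm

Kelard: 0.67 × 524 km³ × (909/1023) = 312.0 km³ of water.
Spread over 3.61×10^14 m² of ocean, Δh = 3.120×10^11 / 3.61×10^14 = 8.64×10^-4 m = 0.864 mm.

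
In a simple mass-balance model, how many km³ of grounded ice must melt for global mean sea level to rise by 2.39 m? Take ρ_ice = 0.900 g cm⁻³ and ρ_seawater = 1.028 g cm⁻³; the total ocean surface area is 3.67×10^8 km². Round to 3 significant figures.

Required water volume = Δh × A = 2.39 m × 3.67×10^14 m² = 8.771×10^14 m³ = 8.771×10^5 km³.
Ice volume = water volume × ρ_w/ρ_ice = 8.771×10^5 × 1028/900 = 1.00×10^6 km³.

≈ 1.00×10^6 km³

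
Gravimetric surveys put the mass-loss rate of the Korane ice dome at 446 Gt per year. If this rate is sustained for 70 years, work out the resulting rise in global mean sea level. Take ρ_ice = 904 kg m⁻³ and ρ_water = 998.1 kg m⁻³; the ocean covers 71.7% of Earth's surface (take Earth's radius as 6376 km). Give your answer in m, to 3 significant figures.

Total mass lost = 446 Gt/yr × 70 yr = 3.122×10^4 Gt = 3.122×10^16 kg.
ρ_w = 998.1 kg m⁻³, so water volume = 3.122×10^16 / 998.1 = 3.128×10^13 m³.
Δh = 3.128×10^13 / 3.66×10^14 = 0.0854 m.

≈ 0.0854 m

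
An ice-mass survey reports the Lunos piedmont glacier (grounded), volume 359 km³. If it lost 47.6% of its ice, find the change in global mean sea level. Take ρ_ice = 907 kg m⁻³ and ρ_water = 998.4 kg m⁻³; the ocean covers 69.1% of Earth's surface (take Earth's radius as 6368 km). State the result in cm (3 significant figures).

≈ 0.0441 cm

Lunos: 0.476 × 359 km³ × (907/998.4) = 155.2 km³ of water.
Spread over 3.52×10^14 m² of ocean, Δh = 1.552×10^11 / 3.52×10^14 = 4.41×10^-4 m = 0.0441 cm.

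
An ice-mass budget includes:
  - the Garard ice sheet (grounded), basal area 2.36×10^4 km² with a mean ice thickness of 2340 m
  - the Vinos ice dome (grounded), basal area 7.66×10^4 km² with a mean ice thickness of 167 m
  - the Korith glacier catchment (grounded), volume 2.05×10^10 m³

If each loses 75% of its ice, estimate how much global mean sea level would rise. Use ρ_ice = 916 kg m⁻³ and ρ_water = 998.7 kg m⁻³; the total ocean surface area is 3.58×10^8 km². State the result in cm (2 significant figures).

Garard: ice volume = 2.36×10^4 km² × 2340 m = 5.522×10^4 km³; 0.75 × 5.522×10^4 × (916/998.7) = 3.799×10^4 km³ of water.
Vinos: ice volume = 7.66×10^4 km² × 167 m = 1.279×10^4 km³; 0.75 × 1.279×10^4 × (916/998.7) = 8800 km³ of water.
Korith: 0.75 × 2.05×10^10 m³ × (916/998.7) = 1.410×10^10 m³ of water.
Total added water ≈ 4.680×10^13 m³ over 3.58×10^14 m² → Δh = 0.131 m = 13 cm.

≈ 13 cm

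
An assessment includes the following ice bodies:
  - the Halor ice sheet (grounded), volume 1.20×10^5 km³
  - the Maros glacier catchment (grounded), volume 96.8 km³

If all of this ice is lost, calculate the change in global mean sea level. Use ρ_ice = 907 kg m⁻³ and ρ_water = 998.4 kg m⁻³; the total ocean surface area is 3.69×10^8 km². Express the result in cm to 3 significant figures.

≈ 29.6 cm

Halor: 1.20×10^5 km³ × (907/998.4) = 1.090×10^5 km³ of water.
Maros: 96.8 km³ × (907/998.4) = 87.94 km³ of water.
Total added water ≈ 1.091×10^14 m³ over 3.69×10^14 m² → Δh = 0.296 m = 29.6 cm.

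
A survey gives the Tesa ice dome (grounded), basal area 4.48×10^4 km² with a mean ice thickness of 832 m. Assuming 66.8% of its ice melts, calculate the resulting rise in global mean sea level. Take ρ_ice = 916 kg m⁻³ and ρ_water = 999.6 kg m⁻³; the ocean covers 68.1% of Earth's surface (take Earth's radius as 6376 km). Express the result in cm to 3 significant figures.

≈ 6.56 cm

Tesa: ice volume = 4.48×10^4 km² × 832 m = 3.727×10^4 km³; 0.668 × 3.727×10^4 × (916/999.6) = 2.282×10^4 km³ of water.
Spread over 3.48×10^14 m² of ocean, Δh = 2.282×10^13 / 3.48×10^14 = 0.0656 m = 6.56 cm.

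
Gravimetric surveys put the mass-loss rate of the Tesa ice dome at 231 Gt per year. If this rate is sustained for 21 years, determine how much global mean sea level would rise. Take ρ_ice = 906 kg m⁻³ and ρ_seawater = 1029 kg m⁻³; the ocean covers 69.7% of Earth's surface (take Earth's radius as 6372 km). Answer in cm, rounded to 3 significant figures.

Total mass lost = 231 Gt/yr × 21 yr = 4851 Gt = 4.851×10^15 kg.
ρ_w = 1029 kg m⁻³, so water volume = 4.851×10^15 / 1029 = 4.714×10^12 m³.
Δh = 4.714×10^12 / 3.56×10^14 = 0.0133 m = 1.33 cm.

≈ 1.33 cm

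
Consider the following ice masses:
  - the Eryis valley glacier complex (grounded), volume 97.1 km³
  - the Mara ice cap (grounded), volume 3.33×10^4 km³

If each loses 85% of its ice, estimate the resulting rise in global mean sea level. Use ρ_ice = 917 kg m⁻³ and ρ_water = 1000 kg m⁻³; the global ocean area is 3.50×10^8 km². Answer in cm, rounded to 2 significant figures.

Eryis: 0.85 × 97.1 km³ × (917/1000) = 75.68 km³ of water.
Mara: 0.85 × 3.33×10^4 km³ × (917/1000) = 2.596×10^4 km³ of water.
Total added water ≈ 2.603×10^13 m³ over 3.50×10^14 m² → Δh = 0.0744 m = 7.4 cm.

≈ 7.4 cm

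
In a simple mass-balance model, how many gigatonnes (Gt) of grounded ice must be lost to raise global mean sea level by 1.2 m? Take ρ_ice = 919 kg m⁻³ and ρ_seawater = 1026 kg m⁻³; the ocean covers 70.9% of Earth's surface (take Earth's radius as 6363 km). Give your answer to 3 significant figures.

Required water volume = Δh × A = 1.2 m × 3.61×10^14 m² = 4.329×10^14 m³.
ρ_w = 1026 kg m⁻³, so the mass of water = 4.329×10^14 m³ × 1026 kg m⁻³ = 4.441×10^17 kg = 4.44×10^5 Gt (and the same mass of ice, by conservation).

≈ 4.44×10^5 Gt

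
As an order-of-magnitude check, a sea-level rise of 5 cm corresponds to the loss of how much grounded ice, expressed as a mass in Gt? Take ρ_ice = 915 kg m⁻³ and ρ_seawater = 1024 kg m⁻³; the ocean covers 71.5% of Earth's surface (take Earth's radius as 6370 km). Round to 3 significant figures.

Required water volume = Δh × A = 0.05 m × 3.65×10^14 m² = 1.823×10^13 m³.
ρ_w = 1024 kg m⁻³, so the mass of water = 1.823×10^13 m³ × 1024 kg m⁻³ = 1.867×10^16 kg = 1.87×10^4 Gt (and the same mass of ice, by conservation).

≈ 1.87×10^4 Gt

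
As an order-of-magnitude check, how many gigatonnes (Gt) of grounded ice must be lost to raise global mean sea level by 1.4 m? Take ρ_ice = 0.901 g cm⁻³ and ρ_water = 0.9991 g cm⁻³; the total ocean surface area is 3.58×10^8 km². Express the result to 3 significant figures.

Required water volume = Δh × A = 1.4 m × 3.58×10^14 m² = 5.012×10^14 m³.
ρ_w = 0.9991 g cm⁻³ = 999.1 kg m⁻³, so the mass of water = 5.012×10^14 m³ × 999.1 kg m⁻³ = 5.007×10^17 kg = 5.01×10^5 Gt (and the same mass of ice, by conservation).

≈ 5.01×10^5 Gt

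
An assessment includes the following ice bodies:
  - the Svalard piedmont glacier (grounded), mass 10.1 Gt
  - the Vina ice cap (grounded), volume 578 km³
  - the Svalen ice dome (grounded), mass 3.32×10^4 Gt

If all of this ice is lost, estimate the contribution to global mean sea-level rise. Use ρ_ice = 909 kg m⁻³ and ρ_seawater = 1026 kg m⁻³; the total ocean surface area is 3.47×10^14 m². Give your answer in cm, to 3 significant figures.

Svalard: 10.1 Gt = 1.010×10^13 kg; dividing by ρ_w = 1026 kg m⁻³ gives 9.844×10^9 m³ of water.
Vina: 578 km³ × (909/1026) = 512.1 km³ of water.
Svalen: 3.32×10^4 Gt = 3.320×10^16 kg; dividing by ρ_w = 1026 kg m⁻³ gives 3.236×10^13 m³ of water.
Total added water ≈ 3.288×10^13 m³ over 3.47×10^14 m² → Δh = 0.0948 m = 9.48 cm.

≈ 9.48 cm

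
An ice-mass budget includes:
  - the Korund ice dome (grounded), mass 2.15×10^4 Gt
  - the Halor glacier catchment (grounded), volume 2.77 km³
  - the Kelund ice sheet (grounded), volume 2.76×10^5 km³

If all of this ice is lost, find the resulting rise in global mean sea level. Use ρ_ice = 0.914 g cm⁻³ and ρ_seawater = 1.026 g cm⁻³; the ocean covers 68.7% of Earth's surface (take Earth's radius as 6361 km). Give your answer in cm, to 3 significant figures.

Korund: 2.15×10^4 Gt = 2.150×10^16 kg; dividing by ρ_w = 1.026 g cm⁻³ = 1026 kg m⁻³ gives 2.096×10^13 m³ of water.
Halor: 2.77 km³ × (914/1026) = 2.468 km³ of water.
Kelund: 2.76×10^5 km³ × (914/1026) = 2.459×10^5 km³ of water.
Total added water ≈ 2.668×10^14 m³ over 3.49×10^14 m² → Δh = 0.764 m = 76.4 cm.

≈ 76.4 cm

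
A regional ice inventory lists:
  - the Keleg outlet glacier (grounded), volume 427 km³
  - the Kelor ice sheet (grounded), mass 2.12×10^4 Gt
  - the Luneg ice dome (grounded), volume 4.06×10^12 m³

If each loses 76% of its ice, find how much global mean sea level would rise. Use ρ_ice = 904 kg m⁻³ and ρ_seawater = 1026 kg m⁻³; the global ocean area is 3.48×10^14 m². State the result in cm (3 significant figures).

Keleg: 0.76 × 427 km³ × (904/1026) = 285.9 km³ of water.
Kelor: 0.76 × 2.12×10^4 Gt = 1.611×10^16 kg; dividing by ρ_w = 1026 kg m⁻³ gives 1.570×10^13 m³ of water.
Luneg: 0.76 × 4.06×10^12 m³ × (904/1026) = 2.719×10^12 m³ of water.
Total added water ≈ 1.871×10^13 m³ over 3.48×10^14 m² → Δh = 0.0538 m = 5.38 cm.

≈ 5.38 cm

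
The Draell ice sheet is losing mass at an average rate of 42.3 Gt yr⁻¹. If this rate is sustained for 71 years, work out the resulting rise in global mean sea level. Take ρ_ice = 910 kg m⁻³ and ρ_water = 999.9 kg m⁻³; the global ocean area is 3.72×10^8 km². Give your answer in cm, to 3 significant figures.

Total mass lost = 42.3 Gt/yr × 71 yr = 3003 Gt = 3.003×10^15 kg.
ρ_w = 999.9 kg m⁻³, so water volume = 3.003×10^15 / 999.9 = 3.004×10^12 m³.
Δh = 3.004×10^12 / 3.72×10^14 = 8.07×10^-3 m = 0.807 cm.

≈ 0.807 cm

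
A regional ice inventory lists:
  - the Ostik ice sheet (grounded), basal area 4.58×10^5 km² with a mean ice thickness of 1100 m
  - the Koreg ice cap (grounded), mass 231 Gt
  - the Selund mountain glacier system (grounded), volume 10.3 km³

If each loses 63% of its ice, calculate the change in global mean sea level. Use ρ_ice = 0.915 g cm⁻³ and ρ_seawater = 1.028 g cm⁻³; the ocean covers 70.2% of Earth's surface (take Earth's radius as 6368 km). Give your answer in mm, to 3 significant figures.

≈ 790 mm

Ostik: ice volume = 4.58×10^5 km² × 1100 m = 5.038×10^5 km³; 0.63 × 5.038×10^5 × (915/1028) = 2.825×10^5 km³ of water.
Koreg: 0.63 × 231 Gt = 1.455×10^14 kg; dividing by ρ_w = 1.028 g cm⁻³ = 1028 kg m⁻³ gives 1.416×10^11 m³ of water.
Selund: 0.63 × 10.3 km³ × (915/1028) = 5.776 km³ of water.
Total added water ≈ 2.827×10^14 m³ over 3.58×10^14 m² → Δh = 0.790 m = 790 mm.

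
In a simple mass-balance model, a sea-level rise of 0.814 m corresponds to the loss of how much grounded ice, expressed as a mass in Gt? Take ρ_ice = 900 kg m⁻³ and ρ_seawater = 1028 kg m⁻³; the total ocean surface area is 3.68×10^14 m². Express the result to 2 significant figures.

Required water volume = Δh × A = 0.814 m × 3.68×10^14 m² = 2.996×10^14 m³.
ρ_w = 1028 kg m⁻³, so the mass of water = 2.996×10^14 m³ × 1028 kg m⁻³ = 3.079×10^17 kg = 3.1×10^5 Gt (and the same mass of ice, by conservation).

≈ 3.1×10^5 Gt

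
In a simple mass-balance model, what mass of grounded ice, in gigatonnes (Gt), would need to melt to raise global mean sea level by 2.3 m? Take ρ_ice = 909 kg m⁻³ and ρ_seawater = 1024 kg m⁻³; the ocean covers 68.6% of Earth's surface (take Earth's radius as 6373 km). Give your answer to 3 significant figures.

≈ 8.25×10^5 Gt

Required water volume = Δh × A = 2.3 m × 3.50×10^14 m² = 8.053×10^14 m³.
ρ_w = 1024 kg m⁻³, so the mass of water = 8.053×10^14 m³ × 1024 kg m⁻³ = 8.246×10^17 kg = 8.25×10^5 Gt (and the same mass of ice, by conservation).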